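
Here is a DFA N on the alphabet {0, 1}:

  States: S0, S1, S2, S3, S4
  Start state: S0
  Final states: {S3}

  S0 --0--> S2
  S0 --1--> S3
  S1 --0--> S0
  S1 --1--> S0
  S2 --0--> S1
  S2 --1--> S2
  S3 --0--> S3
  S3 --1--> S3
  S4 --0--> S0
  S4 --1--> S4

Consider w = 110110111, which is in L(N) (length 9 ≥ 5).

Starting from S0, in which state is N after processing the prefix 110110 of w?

Run of N on the first 6 characters of w = 1 1 0 1 1 0:
  step 0: S0  (start)
  step 1: S3  (read 1: S0→S3)
  step 2: S3  (read 1: S3→S3)
  step 3: S3  (read 0: S3→S3)
  step 4: S3  (read 1: S3→S3)
  step 5: S3  (read 1: S3→S3)
  step 6: S3  (read 0: S3→S3)

After reading 6 characters, N is in state S3.
(This kind of state-tracing is the core of the pumping-lemma construction: with 5 states, pigeonhole forces a repeat within the first 5 steps.)

S3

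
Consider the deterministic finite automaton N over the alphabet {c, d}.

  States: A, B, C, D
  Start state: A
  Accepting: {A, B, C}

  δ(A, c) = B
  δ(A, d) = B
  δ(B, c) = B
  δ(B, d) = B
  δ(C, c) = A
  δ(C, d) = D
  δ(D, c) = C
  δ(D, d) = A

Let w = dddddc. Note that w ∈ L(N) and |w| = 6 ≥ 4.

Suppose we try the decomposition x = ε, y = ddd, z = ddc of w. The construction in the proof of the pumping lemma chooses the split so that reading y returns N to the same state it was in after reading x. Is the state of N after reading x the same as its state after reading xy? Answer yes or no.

no

Run of N on the first 3 characters of w = d d d:
  step 0: A  (start)
  step 1: B  (read d: A→B)
  step 2: B  (read d: B→B)
  step 3: B  (read d: B→B)

After x (step 0): A. After xy (step 3): B.
They differ (A ≠ B), so y is not a cycle from the state after x; this split is not the one the pumping-lemma construction produces, and pumping y need not keep the string in L(N).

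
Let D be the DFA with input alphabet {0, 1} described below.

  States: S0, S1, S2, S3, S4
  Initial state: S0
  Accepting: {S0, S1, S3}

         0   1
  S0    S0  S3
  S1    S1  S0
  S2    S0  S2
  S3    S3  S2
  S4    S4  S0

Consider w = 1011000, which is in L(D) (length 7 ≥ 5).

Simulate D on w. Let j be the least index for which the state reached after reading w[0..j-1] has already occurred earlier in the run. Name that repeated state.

S3

Run of D on w = 1 0 1 1 0 0 0:
  step 0: S0  (start)
  step 1: S3  (read 1: S0→S3)
  step 2: S3  (read 0: S3→S3)   ← first repeat (S3 seen earlier)
  step 3: S2  (read 1: S3→S2)
  step 4: S2  (read 1: S2→S2)
  step 5: S0  (read 0: S2→S0)
  step 6: S0  (read 0: S0→S0)
  step 7: S0  (read 0: S0→S0)

The earliest repeat is at step j = 2: D is in S3, which it already visited at step i = 1.
With |Q| = 5, pigeonhole forces a state repeat no later than step 5; the substring read between the first and second visits to that state can be pumped.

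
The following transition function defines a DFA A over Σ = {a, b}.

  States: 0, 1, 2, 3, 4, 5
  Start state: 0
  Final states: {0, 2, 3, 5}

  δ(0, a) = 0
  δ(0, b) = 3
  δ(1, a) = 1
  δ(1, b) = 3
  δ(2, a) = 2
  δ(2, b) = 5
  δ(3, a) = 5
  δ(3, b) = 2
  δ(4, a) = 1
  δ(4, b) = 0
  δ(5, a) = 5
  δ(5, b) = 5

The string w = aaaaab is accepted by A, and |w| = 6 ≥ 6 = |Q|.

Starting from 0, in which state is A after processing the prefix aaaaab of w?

State sequence: 0 -a-> 0 -a-> 0 -a-> 0 -a-> 0 -a-> 0 -b-> 3

After reading 6 characters, A is in state 3.

3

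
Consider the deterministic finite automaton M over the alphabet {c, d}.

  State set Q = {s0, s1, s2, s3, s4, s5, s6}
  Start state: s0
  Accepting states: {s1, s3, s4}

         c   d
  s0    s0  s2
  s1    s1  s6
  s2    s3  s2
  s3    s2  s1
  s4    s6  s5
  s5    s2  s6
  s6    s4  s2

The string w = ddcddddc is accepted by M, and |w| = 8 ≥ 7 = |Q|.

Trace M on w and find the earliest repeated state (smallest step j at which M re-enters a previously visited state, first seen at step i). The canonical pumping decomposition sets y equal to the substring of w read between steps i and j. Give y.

State sequence: s0 -d-> s2 -d-> s2 -c-> s3 -d-> s1 -d-> s6 -d-> s2 -d-> s2 -c-> s3
First repeat at step 2: s2 was already visited.

So i = 1, j = 2, giving x = w[0:1] = d, y = w[1:2] = d, z = w[2:8] = cddddc.
Check: |xy| = 2 ≤ 7 and |y| = 1 ≥ 1. Reading y takes M from s2 back to s2, so every xyⁱz is accepted.

d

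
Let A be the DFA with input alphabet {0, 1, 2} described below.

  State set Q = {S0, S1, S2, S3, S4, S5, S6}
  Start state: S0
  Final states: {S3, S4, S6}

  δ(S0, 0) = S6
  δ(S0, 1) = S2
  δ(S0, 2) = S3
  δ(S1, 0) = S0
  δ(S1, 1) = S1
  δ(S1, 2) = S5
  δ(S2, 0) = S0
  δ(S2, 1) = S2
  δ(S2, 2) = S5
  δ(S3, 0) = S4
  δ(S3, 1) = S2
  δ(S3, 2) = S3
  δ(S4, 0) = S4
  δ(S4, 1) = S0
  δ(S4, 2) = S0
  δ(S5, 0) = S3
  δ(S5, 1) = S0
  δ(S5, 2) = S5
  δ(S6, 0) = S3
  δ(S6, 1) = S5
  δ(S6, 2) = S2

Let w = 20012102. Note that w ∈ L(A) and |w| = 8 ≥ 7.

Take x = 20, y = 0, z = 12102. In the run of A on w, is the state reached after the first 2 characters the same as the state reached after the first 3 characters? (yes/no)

State sequence: S0 -2-> S3 -0-> S4 -0-> S4

After x (step 2): S4. After xy (step 3): S4.
They match, so y = 0 drives A around a cycle from S4 back to itself; pumping y any number of times keeps A in S4 before reading z, and xyⁱz ∈ L(A) for every i ≥ 0.

yes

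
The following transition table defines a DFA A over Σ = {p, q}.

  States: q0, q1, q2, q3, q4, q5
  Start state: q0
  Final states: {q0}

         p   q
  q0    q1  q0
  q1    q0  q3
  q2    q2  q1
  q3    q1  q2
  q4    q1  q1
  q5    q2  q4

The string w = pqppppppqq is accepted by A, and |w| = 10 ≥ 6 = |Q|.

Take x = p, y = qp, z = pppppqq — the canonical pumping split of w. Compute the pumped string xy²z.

xy^2z = p·qp·qp·pppppqq = pqpqppppppqq.
Reading y = qp takes A from q1 back to q1, so after x·y·y the machine is still in q1, and z then leads to the accepting state q0. Hence pqpqppppppqq ∈ L(A).

pqpqppppppqq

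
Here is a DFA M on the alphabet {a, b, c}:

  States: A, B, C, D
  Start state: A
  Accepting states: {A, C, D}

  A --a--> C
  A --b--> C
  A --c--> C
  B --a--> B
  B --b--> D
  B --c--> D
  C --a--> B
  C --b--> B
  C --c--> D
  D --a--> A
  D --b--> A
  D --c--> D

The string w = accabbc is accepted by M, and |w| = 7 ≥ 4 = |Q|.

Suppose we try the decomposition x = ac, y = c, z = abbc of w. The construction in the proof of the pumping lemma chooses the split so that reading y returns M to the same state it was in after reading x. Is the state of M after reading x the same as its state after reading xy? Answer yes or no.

Run of M on the first 3 characters of w = a c c:
  step 0: A  (start)
  step 1: C  (read a: A→C)
  step 2: D  (read c: C→D)
  step 3: D  (read c: D→D)

After x (step 2): D. After xy (step 3): D.
They match, so y = c drives M around a cycle from D back to itself; pumping y any number of times keeps M in D before reading z, and xyⁱz ∈ L(M) for every i ≥ 0.

yes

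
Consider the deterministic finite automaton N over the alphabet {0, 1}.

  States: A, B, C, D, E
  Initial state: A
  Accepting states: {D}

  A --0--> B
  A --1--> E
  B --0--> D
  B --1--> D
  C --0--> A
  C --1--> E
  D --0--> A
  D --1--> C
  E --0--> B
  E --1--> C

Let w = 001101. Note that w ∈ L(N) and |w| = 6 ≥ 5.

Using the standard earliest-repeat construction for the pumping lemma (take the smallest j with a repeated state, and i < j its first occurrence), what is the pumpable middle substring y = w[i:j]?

Run of N on w = 0 0 1 1 0 1:
  step 0: A  (start)
  step 1: B  (read 0: A→B)
  step 2: D  (read 0: B→D)
  step 3: C  (read 1: D→C)
  step 4: E  (read 1: C→E)
  step 5: B  (read 0: E→B)   ← first repeat (B seen earlier)
  step 6: D  (read 1: B→D)

So i = 1, j = 5, giving x = w[0:1] = 0, y = w[1:5] = 0110, z = w[5:6] = 1.
Check: |xy| = 5 ≤ 5 and |y| = 4 ≥ 1. Reading y takes N from B back to B, so every xyⁱz is accepted.
With |Q| = 5, pigeonhole forces a state repeat no later than step 5; the substring read between the first and second visits to that state can be pumped.

0110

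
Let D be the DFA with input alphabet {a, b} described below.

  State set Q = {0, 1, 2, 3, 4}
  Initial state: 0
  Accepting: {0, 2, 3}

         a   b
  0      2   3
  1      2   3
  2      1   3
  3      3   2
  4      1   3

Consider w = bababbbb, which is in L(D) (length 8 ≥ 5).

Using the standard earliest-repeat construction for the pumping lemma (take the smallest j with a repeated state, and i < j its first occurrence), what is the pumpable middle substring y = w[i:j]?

Run of D on w = b a b a b b b b:
  step 0: 0  (start)
  step 1: 3  (read b: 0→3)
  step 2: 3  (read a: 3→3)   ← first repeat (3 seen earlier)
  step 3: 2  (read b: 3→2)
  step 4: 1  (read a: 2→1)
  step 5: 3  (read b: 1→3)
  step 6: 2  (read b: 3→2)
  step 7: 3  (read b: 2→3)
  step 8: 2  (read b: 3→2)

So i = 1, j = 2, giving x = w[0:1] = b, y = w[1:2] = a, z = w[2:8] = babbbb.
Check: |xy| = 2 ≤ 5 and |y| = 1 ≥ 1. Reading y takes D from 3 back to 3, so every xyⁱz is accepted.

a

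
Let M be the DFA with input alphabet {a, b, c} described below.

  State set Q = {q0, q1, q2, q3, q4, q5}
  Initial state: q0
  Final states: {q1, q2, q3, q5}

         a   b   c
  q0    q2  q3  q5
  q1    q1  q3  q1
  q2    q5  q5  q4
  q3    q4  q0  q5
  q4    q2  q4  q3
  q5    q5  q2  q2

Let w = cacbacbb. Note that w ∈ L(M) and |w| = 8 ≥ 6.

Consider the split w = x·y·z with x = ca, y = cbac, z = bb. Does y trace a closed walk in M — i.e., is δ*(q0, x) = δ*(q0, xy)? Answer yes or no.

no

State sequence: q0 -c-> q5 -a-> q5 -c-> q2 -b-> q5 -a-> q5 -c-> q2

After x (step 2): q5. After xy (step 6): q2.
They differ (q5 ≠ q2), so y is not a cycle from the state after x; this split is not the one the pumping-lemma construction produces, and pumping y need not keep the string in L(M).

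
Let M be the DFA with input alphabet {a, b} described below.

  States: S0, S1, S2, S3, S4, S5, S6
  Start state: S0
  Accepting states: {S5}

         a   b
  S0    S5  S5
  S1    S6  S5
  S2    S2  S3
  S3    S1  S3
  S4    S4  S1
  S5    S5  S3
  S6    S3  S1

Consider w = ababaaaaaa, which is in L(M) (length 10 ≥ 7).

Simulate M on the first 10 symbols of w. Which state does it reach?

Run of M on the first 10 characters of w = a b a b a a a a a a:
  step 0: S0  (start)
  step 1: S5  (read a: S0→S5)
  step 2: S3  (read b: S5→S3)
  step 3: S1  (read a: S3→S1)
  step 4: S5  (read b: S1→S5)
  step 5: S5  (read a: S5→S5)
  step 6: S5  (read a: S5→S5)
  step 7: S5  (read a: S5→S5)
  step 8: S5  (read a: S5→S5)
  step 9: S5  (read a: S5→S5)
  step 10: S5  (read a: S5→S5)

After reading 10 characters, M is in state S5.

S5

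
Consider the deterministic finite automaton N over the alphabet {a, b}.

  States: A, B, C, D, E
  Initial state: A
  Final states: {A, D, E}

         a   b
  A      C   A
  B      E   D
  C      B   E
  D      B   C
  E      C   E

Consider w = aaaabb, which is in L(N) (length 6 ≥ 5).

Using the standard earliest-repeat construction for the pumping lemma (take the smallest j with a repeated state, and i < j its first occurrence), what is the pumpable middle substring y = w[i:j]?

State sequence: A -a-> C -a-> B -a-> E -a-> C -b-> E -b-> E
First repeat at step 4: C was already visited.

So i = 1, j = 4, giving x = w[0:1] = a, y = w[1:4] = aaa, z = w[4:6] = bb.
Check: |xy| = 4 ≤ 5 and |y| = 3 ≥ 1. Reading y takes N from C back to C, so every xyⁱz is accepted.

aaa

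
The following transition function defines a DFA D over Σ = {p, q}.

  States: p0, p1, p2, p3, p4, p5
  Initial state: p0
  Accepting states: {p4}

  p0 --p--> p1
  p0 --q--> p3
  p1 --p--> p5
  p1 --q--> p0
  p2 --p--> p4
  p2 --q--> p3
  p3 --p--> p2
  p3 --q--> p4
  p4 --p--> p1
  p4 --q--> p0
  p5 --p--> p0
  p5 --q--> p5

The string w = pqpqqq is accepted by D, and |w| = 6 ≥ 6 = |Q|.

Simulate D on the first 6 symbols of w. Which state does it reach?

Run of D on the first 6 characters of w = p q p q q q:
  step 0: p0  (start)
  step 1: p1  (read p: p0→p1)
  step 2: p0  (read q: p1→p0)
  step 3: p1  (read p: p0→p1)
  step 4: p0  (read q: p1→p0)
  step 5: p3  (read q: p0→p3)
  step 6: p4  (read q: p3→p4)

After reading 6 characters, D is in state p4.

p4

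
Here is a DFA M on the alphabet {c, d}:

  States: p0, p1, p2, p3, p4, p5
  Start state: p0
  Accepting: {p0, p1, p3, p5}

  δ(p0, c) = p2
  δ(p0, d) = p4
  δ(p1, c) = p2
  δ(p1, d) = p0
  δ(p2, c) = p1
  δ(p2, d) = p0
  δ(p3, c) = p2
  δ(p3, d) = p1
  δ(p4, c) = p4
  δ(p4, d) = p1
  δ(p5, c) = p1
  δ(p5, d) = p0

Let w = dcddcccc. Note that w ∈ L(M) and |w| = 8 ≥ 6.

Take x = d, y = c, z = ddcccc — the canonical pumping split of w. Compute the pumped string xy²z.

xy^2z = d·c·c·ddcccc = dccddcccc.
Reading y = c takes M from p4 back to p4, so after x·y·y the machine is still in p4, and z then leads to the accepting state p1. Hence dccddcccc ∈ L(M).

dccddcccc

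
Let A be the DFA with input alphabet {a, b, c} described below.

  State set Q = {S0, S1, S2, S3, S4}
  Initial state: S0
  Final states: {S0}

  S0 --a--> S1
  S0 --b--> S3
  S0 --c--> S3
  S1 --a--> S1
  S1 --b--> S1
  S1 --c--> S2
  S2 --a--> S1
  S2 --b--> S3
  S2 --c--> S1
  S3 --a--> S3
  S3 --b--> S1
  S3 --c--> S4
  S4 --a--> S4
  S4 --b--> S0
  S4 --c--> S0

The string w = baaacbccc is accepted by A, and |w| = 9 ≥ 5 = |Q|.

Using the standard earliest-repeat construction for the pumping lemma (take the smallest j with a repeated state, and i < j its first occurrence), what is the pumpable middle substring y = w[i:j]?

a

Run of A on w = b a a a c b c c c:
  step 0: S0  (start)
  step 1: S3  (read b: S0→S3)
  step 2: S3  (read a: S3→S3)   ← first repeat (S3 seen earlier)
  step 3: S3  (read a: S3→S3)
  step 4: S3  (read a: S3→S3)
  step 5: S4  (read c: S3→S4)
  step 6: S0  (read b: S4→S0)
  step 7: S3  (read c: S0→S3)
  step 8: S4  (read c: S3→S4)
  step 9: S0  (read c: S4→S0)

So i = 1, j = 2, giving x = w[0:1] = b, y = w[1:2] = a, z = w[2:9] = aacbccc.
Check: |xy| = 2 ≤ 5 and |y| = 1 ≥ 1. Reading y takes A from S3 back to S3, so every xyⁱz is accepted.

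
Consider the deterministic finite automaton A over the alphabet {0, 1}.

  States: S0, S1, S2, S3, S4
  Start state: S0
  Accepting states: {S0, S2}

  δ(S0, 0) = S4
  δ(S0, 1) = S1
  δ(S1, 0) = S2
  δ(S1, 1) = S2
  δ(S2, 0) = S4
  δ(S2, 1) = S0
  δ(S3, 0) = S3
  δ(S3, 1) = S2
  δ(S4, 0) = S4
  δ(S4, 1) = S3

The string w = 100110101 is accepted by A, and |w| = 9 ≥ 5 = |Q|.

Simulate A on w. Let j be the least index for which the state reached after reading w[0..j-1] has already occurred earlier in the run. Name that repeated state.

S2

Run of A on w = 1 0 0 1 1 0 1 0 1:
  step 0: S0  (start)
  step 1: S1  (read 1: S0→S1)
  step 2: S2  (read 0: S1→S2)
  step 3: S4  (read 0: S2→S4)
  step 4: S3  (read 1: S4→S3)
  step 5: S2  (read 1: S3→S2)   ← first repeat (S2 seen earlier)
  step 6: S4  (read 0: S2→S4)
  step 7: S3  (read 1: S4→S3)
  step 8: S3  (read 0: S3→S3)
  step 9: S2  (read 1: S3→S2)

The earliest repeat is at step j = 5: A is in S2, which it already visited at step i = 2.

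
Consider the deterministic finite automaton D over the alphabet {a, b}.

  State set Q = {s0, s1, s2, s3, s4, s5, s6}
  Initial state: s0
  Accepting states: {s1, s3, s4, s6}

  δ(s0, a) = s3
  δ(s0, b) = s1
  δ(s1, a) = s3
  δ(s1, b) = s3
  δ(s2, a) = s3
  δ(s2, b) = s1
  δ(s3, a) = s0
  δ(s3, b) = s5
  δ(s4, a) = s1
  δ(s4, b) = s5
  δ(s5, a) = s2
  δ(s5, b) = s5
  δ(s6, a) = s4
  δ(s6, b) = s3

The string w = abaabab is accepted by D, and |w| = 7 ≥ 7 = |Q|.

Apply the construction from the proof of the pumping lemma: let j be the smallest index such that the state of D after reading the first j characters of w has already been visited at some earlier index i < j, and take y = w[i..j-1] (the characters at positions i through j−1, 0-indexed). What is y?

baa

State sequence: s0 -a-> s3 -b-> s5 -a-> s2 -a-> s3 -b-> s5 -a-> s2 -b-> s1
First repeat at step 4: s3 was already visited.

So i = 1, j = 4, giving x = w[0:1] = a, y = w[1:4] = baa, z = w[4:7] = bab.
Check: |xy| = 4 ≤ 7 and |y| = 3 ≥ 1. Reading y takes D from s3 back to s3, so every xyⁱz is accepted.
The DFA has 7 states, so the proof of the pumping lemma guarantees a repeated state among the first 7+1 visited; the segment between the two visits is the pumpable y.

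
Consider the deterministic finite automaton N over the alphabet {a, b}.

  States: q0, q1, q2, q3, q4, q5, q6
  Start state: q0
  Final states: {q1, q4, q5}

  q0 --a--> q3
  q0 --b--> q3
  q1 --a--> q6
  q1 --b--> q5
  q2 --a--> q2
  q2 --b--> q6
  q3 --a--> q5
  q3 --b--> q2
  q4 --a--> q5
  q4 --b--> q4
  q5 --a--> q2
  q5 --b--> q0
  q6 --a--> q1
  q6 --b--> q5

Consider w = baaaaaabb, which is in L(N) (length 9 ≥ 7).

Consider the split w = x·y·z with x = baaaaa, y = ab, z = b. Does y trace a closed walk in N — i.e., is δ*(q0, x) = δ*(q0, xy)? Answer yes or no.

State sequence: q0 -b-> q3 -a-> q5 -a-> q2 -a-> q2 -a-> q2 -a-> q2 -a-> q2 -b-> q6

After x (step 6): q2. After xy (step 8): q6.
They differ (q2 ≠ q6), so y is not a cycle from the state after x; this split is not the one the pumping-lemma construction produces, and pumping y need not keep the string in L(N).

no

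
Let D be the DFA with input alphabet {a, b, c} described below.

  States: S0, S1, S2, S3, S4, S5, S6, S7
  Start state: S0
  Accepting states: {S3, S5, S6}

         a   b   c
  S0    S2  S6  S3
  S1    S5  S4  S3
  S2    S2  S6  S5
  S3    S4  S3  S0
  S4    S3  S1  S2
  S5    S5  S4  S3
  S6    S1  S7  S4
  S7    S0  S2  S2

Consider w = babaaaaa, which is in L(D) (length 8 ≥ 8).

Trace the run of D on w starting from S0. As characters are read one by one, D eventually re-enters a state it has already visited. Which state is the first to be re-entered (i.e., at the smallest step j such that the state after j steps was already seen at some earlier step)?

S4

Run of D on w = b a b a a a a a:
  step 0: S0  (start)
  step 1: S6  (read b: S0→S6)
  step 2: S1  (read a: S6→S1)
  step 3: S4  (read b: S1→S4)
  step 4: S3  (read a: S4→S3)
  step 5: S4  (read a: S3→S4)   ← first repeat (S4 seen earlier)
  step 6: S3  (read a: S4→S3)
  step 7: S4  (read a: S3→S4)
  step 8: S3  (read a: S4→S3)

The earliest repeat is at step j = 5: D is in S4, which it already visited at step i = 3.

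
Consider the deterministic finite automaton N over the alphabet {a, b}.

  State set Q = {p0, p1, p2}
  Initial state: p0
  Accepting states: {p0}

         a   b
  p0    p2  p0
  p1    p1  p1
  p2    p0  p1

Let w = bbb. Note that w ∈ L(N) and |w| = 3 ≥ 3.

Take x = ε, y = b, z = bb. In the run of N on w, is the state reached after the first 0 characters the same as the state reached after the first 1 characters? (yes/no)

yes

Run of N on the first 1 characters of w = b:
  step 0: p0  (start)
  step 1: p0  (read b: p0→p0)

After x (step 0): p0. After xy (step 1): p0.
They match, so y = b drives N around a cycle from p0 back to itself; pumping y any number of times keeps N in p0 before reading z, and xyⁱz ∈ L(N) for every i ≥ 0.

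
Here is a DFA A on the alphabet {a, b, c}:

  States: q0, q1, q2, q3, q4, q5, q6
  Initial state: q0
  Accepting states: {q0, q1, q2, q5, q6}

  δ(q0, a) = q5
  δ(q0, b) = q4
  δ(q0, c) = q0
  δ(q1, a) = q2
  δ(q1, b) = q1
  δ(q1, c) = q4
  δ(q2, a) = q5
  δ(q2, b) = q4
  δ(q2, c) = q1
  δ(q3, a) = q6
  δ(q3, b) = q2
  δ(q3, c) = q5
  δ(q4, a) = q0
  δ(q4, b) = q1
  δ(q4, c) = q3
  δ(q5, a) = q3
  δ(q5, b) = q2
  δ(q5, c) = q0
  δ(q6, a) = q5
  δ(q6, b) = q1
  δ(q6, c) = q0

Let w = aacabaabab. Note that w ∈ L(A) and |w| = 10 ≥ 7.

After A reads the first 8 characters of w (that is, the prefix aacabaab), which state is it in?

Run of A on the first 8 characters of w = a a c a b a a b:
  step 0: q0  (start)
  step 1: q5  (read a: q0→q5)
  step 2: q3  (read a: q5→q3)
  step 3: q5  (read c: q3→q5)
  step 4: q3  (read a: q5→q3)
  step 5: q2  (read b: q3→q2)
  step 6: q5  (read a: q2→q5)
  step 7: q3  (read a: q5→q3)
  step 8: q2  (read b: q3→q2)

After reading 8 characters, A is in state q2.
(This kind of state-tracing is the core of the pumping-lemma construction: with 7 states, pigeonhole forces a repeat within the first 7 steps.)

q2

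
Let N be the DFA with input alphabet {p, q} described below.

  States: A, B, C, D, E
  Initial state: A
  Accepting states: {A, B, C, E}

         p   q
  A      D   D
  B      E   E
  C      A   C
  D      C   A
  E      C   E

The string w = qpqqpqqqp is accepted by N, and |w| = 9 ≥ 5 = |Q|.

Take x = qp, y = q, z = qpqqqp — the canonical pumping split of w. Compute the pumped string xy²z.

qpqqqpqqqp

xy^2z = qp·q·q·qpqqqp = qpqqqpqqqp.
Reading y = q takes N from C back to C, so after x·y·y the machine is still in C, and z then leads to the accepting state C. Hence qpqqqpqqqp ∈ L(N).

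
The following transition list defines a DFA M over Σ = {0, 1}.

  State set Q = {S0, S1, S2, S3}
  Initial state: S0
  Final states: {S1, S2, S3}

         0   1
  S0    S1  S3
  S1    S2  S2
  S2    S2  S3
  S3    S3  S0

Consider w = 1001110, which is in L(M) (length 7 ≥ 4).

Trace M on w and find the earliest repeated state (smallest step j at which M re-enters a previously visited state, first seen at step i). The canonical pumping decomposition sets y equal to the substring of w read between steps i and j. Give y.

Run of M on w = 1 0 0 1 1 1 0:
  step 0: S0  (start)
  step 1: S3  (read 1: S0→S3)
  step 2: S3  (read 0: S3→S3)   ← first repeat (S3 seen earlier)
  step 3: S3  (read 0: S3→S3)
  step 4: S0  (read 1: S3→S0)
  step 5: S3  (read 1: S0→S3)
  step 6: S0  (read 1: S3→S0)
  step 7: S1  (read 0: S0→S1)

So i = 1, j = 2, giving x = w[0:1] = 1, y = w[1:2] = 0, z = w[2:7] = 01110.
Check: |xy| = 2 ≤ 4 and |y| = 1 ≥ 1. Reading y takes M from S3 back to S3, so every xyⁱz is accepted.

0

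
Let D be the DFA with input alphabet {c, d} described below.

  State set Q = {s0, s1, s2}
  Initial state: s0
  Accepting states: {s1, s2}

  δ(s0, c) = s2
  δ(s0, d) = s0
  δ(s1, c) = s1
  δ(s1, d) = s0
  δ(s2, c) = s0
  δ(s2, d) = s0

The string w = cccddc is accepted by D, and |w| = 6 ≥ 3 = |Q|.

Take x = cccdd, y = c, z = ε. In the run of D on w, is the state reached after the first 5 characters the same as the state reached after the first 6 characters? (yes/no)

State sequence: s0 -c-> s2 -c-> s0 -c-> s2 -d-> s0 -d-> s0 -c-> s2

After x (step 5): s0. After xy (step 6): s2.
They differ (s0 ≠ s2), so y is not a cycle from the state after x; this split is not the one the pumping-lemma construction produces, and pumping y need not keep the string in L(D).

no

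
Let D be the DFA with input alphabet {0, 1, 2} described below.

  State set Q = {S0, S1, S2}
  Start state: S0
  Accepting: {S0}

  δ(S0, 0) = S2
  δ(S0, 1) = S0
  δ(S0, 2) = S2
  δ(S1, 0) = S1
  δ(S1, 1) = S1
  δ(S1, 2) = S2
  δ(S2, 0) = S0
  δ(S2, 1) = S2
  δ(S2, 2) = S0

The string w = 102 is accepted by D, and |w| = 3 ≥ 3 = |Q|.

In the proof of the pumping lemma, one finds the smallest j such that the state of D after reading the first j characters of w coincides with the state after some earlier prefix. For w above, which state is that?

S0

State sequence: S0 -1-> S0 -0-> S2 -2-> S0
First repeat at step 1: S0 was already visited.

The earliest repeat is at step j = 1: D is in S0, which it already visited at step i = 0.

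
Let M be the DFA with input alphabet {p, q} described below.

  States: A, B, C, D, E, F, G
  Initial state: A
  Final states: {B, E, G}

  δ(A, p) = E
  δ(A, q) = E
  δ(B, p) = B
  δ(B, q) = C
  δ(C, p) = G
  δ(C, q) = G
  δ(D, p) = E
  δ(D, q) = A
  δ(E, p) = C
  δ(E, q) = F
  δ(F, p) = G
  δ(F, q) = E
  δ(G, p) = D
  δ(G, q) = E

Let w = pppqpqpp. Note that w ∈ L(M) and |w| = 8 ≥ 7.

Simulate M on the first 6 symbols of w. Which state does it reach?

State sequence: A -p-> E -p-> C -p-> G -q-> E -p-> C -q-> G

After reading 6 characters, M is in state G.
(This kind of state-tracing is the core of the pumping-lemma construction: with 7 states, pigeonhole forces a repeat within the first 7 steps.)

G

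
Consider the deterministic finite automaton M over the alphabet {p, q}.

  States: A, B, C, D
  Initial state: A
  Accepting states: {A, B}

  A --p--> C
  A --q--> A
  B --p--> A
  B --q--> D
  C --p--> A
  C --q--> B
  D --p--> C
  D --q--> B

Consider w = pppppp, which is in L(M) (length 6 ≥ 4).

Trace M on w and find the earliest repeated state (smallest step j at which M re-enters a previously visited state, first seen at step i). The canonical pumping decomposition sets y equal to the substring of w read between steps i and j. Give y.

Run of M on w = p p p p p p:
  step 0: A  (start)
  step 1: C  (read p: A→C)
  step 2: A  (read p: C→A)   ← first repeat (A seen earlier)
  step 3: C  (read p: A→C)
  step 4: A  (read p: C→A)
  step 5: C  (read p: A→C)
  step 6: A  (read p: C→A)

So i = 0, j = 2, giving x = w[0:0] = ε, y = w[0:2] = pp, z = w[2:6] = pppp.
Check: |xy| = 2 ≤ 4 and |y| = 2 ≥ 1. Reading y takes M from A back to A, so every xyⁱz is accepted.

pp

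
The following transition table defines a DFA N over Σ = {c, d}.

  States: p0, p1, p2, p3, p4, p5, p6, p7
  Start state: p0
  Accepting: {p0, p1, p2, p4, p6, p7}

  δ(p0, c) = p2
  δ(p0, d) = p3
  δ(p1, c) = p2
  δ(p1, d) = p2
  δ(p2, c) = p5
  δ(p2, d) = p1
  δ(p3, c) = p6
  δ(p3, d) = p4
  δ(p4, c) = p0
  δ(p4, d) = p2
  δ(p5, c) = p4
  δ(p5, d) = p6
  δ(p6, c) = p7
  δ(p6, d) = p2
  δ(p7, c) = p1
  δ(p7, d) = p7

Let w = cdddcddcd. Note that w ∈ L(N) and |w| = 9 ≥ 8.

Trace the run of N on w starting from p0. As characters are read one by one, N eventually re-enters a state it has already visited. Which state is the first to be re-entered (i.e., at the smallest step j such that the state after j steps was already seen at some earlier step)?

Run of N on w = c d d d c d d c d:
  step 0: p0  (start)
  step 1: p2  (read c: p0→p2)
  step 2: p1  (read d: p2→p1)
  step 3: p2  (read d: p1→p2)   ← first repeat (p2 seen earlier)
  step 4: p1  (read d: p2→p1)
  step 5: p2  (read c: p1→p2)
  step 6: p1  (read d: p2→p1)
  step 7: p2  (read d: p1→p2)
  step 8: p5  (read c: p2→p5)
  step 9: p6  (read d: p5→p6)

The earliest repeat is at step j = 3: N is in p2, which it already visited at step i = 1.
Pumping length from the standard proof: p = 8 (the number of states). The repeated state found above gives |xy| = j ≤ 8 and |y| = j − i ≥ 1.

p2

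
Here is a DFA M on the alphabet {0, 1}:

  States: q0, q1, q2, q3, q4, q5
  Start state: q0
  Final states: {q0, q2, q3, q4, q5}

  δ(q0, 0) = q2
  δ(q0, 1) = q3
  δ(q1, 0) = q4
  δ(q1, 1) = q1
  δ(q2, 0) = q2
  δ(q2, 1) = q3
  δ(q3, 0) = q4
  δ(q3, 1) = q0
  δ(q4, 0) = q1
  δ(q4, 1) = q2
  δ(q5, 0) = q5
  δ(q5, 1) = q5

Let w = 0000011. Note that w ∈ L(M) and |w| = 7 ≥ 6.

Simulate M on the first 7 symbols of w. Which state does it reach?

q0

Run of M on the first 7 characters of w = 0 0 0 0 0 1 1:
  step 0: q0  (start)
  step 1: q2  (read 0: q0→q2)
  step 2: q2  (read 0: q2→q2)
  step 3: q2  (read 0: q2→q2)
  step 4: q2  (read 0: q2→q2)
  step 5: q2  (read 0: q2→q2)
  step 6: q3  (read 1: q2→q3)
  step 7: q0  (read 1: q3→q0)

After reading 7 characters, M is in state q0.
(This kind of state-tracing is the core of the pumping-lemma construction: with 6 states, pigeonhole forces a repeat within the first 6 steps.)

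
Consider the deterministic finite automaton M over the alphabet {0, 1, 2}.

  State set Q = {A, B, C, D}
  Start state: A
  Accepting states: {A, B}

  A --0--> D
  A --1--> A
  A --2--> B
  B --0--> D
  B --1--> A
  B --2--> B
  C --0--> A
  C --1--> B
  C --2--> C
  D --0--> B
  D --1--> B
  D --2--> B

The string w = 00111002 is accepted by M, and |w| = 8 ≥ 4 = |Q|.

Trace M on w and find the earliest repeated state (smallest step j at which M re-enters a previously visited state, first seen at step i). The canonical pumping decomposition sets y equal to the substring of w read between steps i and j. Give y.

001

Run of M on w = 0 0 1 1 1 0 0 2:
  step 0: A  (start)
  step 1: D  (read 0: A→D)
  step 2: B  (read 0: D→B)
  step 3: A  (read 1: B→A)   ← first repeat (A seen earlier)
  step 4: A  (read 1: A→A)
  step 5: A  (read 1: A→A)
  step 6: D  (read 0: A→D)
  step 7: B  (read 0: D→B)
  step 8: B  (read 2: B→B)

So i = 0, j = 3, giving x = w[0:0] = ε, y = w[0:3] = 001, z = w[3:8] = 11002.
Check: |xy| = 3 ≤ 4 and |y| = 3 ≥ 1. Reading y takes M from A back to A, so every xyⁱz is accepted.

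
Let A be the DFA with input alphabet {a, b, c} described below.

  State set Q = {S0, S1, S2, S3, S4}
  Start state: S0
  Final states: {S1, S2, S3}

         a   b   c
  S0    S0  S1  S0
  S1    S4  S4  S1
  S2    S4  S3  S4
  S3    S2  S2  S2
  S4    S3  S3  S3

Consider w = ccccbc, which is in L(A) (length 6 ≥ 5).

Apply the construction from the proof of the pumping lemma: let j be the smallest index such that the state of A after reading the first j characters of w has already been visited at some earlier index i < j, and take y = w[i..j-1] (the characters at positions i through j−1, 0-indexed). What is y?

State sequence: S0 -c-> S0 -c-> S0 -c-> S0 -c-> S0 -b-> S1 -c-> S1
First repeat at step 1: S0 was already visited.

So i = 0, j = 1, giving x = w[0:0] = ε, y = w[0:1] = c, z = w[1:6] = cccbc.
Check: |xy| = 1 ≤ 5 and |y| = 1 ≥ 1. Reading y takes A from S0 back to S0, so every xyⁱz is accepted.
Since A has 5 states, any run of length ≥ 5 visits 5+1 states, so by pigeonhole some state repeats within the first 5 steps — that repeat gives the pumpable loop.

c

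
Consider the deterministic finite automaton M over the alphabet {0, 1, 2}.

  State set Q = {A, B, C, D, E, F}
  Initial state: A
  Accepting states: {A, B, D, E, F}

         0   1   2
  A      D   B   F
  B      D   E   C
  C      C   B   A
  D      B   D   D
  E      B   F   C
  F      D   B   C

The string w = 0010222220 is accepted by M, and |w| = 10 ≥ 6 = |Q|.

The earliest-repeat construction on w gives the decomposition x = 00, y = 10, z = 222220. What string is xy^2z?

001010222220

xy^2z = 00·10·10·222220 = 001010222220.
Reading y = 10 takes M from B back to B, so after x·y·y the machine is still in B, and z then leads to the accepting state D. Hence 001010222220 ∈ L(M).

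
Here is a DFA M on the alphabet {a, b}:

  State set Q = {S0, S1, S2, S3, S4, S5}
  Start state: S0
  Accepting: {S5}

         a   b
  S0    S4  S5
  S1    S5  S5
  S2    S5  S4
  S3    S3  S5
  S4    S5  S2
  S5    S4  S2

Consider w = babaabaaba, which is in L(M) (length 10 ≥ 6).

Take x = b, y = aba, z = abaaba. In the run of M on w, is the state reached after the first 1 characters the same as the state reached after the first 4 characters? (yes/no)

yes

Run of M on the first 4 characters of w = b a b a:
  step 0: S0  (start)
  step 1: S5  (read b: S0→S5)
  step 2: S4  (read a: S5→S4)
  step 3: S2  (read b: S4→S2)
  step 4: S5  (read a: S2→S5)

After x (step 1): S5. After xy (step 4): S5.
They match, so y = aba drives M around a cycle from S5 back to itself; pumping y any number of times keeps M in S5 before reading z, and xyⁱz ∈ L(M) for every i ≥ 0.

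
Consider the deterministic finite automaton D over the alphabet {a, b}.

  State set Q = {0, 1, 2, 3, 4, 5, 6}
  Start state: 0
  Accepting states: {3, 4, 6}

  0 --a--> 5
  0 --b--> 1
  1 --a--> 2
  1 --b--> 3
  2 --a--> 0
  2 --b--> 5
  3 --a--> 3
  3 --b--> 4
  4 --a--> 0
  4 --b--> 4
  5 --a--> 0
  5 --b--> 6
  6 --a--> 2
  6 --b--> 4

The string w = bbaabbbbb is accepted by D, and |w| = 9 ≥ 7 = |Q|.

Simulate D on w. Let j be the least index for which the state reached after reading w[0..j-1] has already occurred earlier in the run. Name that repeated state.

3

Run of D on w = b b a a b b b b b:
  step 0: 0  (start)
  step 1: 1  (read b: 0→1)
  step 2: 3  (read b: 1→3)
  step 3: 3  (read a: 3→3)   ← first repeat (3 seen earlier)
  step 4: 3  (read a: 3→3)
  step 5: 4  (read b: 3→4)
  step 6: 4  (read b: 4→4)
  step 7: 4  (read b: 4→4)
  step 8: 4  (read b: 4→4)
  step 9: 4  (read b: 4→4)

The earliest repeat is at step j = 3: D is in 3, which it already visited at step i = 2.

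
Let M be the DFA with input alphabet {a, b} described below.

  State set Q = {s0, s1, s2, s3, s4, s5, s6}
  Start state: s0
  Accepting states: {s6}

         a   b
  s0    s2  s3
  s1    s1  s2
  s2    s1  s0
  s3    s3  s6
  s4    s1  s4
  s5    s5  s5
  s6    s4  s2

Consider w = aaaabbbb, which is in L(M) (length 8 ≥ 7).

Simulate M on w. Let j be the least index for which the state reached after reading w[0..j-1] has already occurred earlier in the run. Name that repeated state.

State sequence: s0 -a-> s2 -a-> s1 -a-> s1 -a-> s1 -b-> s2 -b-> s0 -b-> s3 -b-> s6
First repeat at step 3: s1 was already visited.

The earliest repeat is at step j = 3: M is in s1, which it already visited at step i = 2.
Since M has 7 states, any run of length ≥ 7 visits 7+1 states, so by pigeonhole some state repeats within the first 7 steps — that repeat gives the pumpable loop.

s1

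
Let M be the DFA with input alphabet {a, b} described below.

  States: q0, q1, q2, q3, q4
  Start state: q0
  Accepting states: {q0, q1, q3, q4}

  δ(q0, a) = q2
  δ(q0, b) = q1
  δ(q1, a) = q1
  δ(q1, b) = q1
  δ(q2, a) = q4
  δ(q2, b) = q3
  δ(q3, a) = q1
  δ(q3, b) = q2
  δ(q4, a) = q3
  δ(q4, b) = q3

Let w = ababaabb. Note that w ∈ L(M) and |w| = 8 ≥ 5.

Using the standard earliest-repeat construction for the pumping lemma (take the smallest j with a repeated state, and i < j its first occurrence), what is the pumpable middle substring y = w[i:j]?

State sequence: q0 -a-> q2 -b-> q3 -a-> q1 -b-> q1 -a-> q1 -a-> q1 -b-> q1 -b-> q1
First repeat at step 4: q1 was already visited.

So i = 3, j = 4, giving x = w[0:3] = aba, y = w[3:4] = b, z = w[4:8] = aabb.
Check: |xy| = 4 ≤ 5 and |y| = 1 ≥ 1. Reading y takes M from q1 back to q1, so every xyⁱz is accepted.
Since M has 5 states, any run of length ≥ 5 visits 5+1 states, so by pigeonhole some state repeats within the first 5 steps — that repeat gives the pumpable loop.

b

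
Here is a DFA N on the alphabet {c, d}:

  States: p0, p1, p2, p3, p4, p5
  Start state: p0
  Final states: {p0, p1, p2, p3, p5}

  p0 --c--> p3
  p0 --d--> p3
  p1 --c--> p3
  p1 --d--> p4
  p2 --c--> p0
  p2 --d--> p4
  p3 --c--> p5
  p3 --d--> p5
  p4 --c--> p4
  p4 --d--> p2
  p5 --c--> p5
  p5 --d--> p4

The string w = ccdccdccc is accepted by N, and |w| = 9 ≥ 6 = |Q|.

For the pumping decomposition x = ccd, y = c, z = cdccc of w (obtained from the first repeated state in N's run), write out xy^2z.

ccdcccdccc

xy^2z = ccd·c·c·cdccc = ccdcccdccc.
Reading y = c takes N from p4 back to p4, so after x·y·y the machine is still in p4, and z then leads to the accepting state p5. Hence ccdcccdccc ∈ L(N).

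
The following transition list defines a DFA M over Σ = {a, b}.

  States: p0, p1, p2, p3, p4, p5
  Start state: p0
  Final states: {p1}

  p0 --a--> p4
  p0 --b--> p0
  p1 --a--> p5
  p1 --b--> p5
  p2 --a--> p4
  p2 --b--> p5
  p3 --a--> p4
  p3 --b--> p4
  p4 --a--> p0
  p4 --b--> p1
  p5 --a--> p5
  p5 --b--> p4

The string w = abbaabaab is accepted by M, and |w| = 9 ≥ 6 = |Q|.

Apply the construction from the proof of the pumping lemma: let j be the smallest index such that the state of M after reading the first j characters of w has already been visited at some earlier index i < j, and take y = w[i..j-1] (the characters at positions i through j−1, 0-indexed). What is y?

a

State sequence: p0 -a-> p4 -b-> p1 -b-> p5 -a-> p5 -a-> p5 -b-> p4 -a-> p0 -a-> p4 -b-> p1
First repeat at step 4: p5 was already visited.

So i = 3, j = 4, giving x = w[0:3] = abb, y = w[3:4] = a, z = w[4:9] = abaab.
Check: |xy| = 4 ≤ 6 and |y| = 1 ≥ 1. Reading y takes M from p5 back to p5, so every xyⁱz is accepted.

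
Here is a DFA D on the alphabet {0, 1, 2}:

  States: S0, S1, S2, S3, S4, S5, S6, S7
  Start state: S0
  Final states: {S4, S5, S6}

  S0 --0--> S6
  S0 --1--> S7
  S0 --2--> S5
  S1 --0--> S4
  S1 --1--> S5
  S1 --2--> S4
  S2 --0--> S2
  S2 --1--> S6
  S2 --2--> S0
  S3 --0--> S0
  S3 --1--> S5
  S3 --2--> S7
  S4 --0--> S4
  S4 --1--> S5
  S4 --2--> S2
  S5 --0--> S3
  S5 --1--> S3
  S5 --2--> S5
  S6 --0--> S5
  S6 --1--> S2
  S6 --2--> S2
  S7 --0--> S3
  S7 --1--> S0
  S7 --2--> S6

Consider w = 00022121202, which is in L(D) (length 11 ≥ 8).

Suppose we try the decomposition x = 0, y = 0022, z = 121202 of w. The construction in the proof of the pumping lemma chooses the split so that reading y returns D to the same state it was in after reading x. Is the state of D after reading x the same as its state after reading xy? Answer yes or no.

State sequence: S0 -0-> S6 -0-> S5 -0-> S3 -2-> S7 -2-> S6

After x (step 1): S6. After xy (step 5): S6.
They match, so y = 0022 drives D around a cycle from S6 back to itself; pumping y any number of times keeps D in S6 before reading z, and xyⁱz ∈ L(D) for every i ≥ 0.

yes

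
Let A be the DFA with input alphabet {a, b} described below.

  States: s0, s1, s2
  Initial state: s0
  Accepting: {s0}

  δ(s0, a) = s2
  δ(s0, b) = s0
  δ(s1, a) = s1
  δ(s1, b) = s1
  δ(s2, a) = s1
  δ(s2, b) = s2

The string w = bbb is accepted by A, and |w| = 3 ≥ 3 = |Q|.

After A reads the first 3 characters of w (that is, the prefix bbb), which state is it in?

s0

Run of A on the first 3 characters of w = b b b:
  step 0: s0  (start)
  step 1: s0  (read b: s0→s0)
  step 2: s0  (read b: s0→s0)
  step 3: s0  (read b: s0→s0)

After reading 3 characters, A is in state s0.
(This kind of state-tracing is the core of the pumping-lemma construction: with 3 states, pigeonhole forces a repeat within the first 3 steps.)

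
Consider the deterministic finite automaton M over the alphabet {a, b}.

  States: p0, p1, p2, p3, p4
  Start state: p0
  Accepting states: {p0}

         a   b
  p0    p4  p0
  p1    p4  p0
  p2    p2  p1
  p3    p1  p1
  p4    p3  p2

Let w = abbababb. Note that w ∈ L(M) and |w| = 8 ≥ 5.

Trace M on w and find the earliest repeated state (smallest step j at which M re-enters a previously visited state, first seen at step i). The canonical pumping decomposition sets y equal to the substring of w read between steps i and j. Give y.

bba

Run of M on w = a b b a b a b b:
  step 0: p0  (start)
  step 1: p4  (read a: p0→p4)
  step 2: p2  (read b: p4→p2)
  step 3: p1  (read b: p2→p1)
  step 4: p4  (read a: p1→p4)   ← first repeat (p4 seen earlier)
  step 5: p2  (read b: p4→p2)
  step 6: p2  (read a: p2→p2)
  step 7: p1  (read b: p2→p1)
  step 8: p0  (read b: p1→p0)

So i = 1, j = 4, giving x = w[0:1] = a, y = w[1:4] = bba, z = w[4:8] = babb.
Check: |xy| = 4 ≤ 5 and |y| = 3 ≥ 1. Reading y takes M from p4 back to p4, so every xyⁱz is accepted.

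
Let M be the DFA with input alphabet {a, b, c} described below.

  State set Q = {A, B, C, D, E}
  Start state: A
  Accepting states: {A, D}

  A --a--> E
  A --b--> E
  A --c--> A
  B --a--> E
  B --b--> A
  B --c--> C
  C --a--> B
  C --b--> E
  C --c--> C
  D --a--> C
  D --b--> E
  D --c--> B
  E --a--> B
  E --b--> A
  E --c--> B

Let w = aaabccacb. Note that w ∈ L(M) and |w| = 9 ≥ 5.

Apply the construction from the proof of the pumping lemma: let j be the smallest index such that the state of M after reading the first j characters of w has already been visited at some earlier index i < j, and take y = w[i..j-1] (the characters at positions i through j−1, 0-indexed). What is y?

Run of M on w = a a a b c c a c b:
  step 0: A  (start)
  step 1: E  (read a: A→E)
  step 2: B  (read a: E→B)
  step 3: E  (read a: B→E)   ← first repeat (E seen earlier)
  step 4: A  (read b: E→A)
  step 5: A  (read c: A→A)
  step 6: A  (read c: A→A)
  step 7: E  (read a: A→E)
  step 8: B  (read c: E→B)
  step 9: A  (read b: B→A)

So i = 1, j = 3, giving x = w[0:1] = a, y = w[1:3] = aa, z = w[3:9] = bccacb.
Check: |xy| = 3 ≤ 5 and |y| = 2 ≥ 1. Reading y takes M from E back to E, so every xyⁱz is accepted.

aa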